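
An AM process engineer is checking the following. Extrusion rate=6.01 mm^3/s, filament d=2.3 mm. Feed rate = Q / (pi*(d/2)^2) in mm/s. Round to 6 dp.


A = pi*(2.3/2)^2 = 4.154756
v = 6.01 / 4.154756 = 1.446535 mm/s


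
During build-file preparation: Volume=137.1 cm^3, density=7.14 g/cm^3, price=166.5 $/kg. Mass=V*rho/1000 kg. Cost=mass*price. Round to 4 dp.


Mass = 137.1*7.14/1000 = 0.978894 kg
Cost = 0.978894 * 166.5 = 162.9859 $


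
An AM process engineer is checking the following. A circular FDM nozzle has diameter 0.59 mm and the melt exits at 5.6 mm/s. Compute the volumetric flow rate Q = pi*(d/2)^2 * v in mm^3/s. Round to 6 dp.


A = pi*(0.59/2)^2 = 0.2733971 mm^2
Q = 0.2733971 * 5.6 = 1.531024 mm^3/s


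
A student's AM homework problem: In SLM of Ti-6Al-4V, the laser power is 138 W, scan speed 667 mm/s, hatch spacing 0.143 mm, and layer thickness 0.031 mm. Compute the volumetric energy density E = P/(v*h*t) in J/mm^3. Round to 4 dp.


E = 138 / (667*0.143*0.031) = 46.6719 J/mm^3


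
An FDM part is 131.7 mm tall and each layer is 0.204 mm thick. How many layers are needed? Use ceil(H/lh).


Layers = ceil(131.7/0.204) = 646


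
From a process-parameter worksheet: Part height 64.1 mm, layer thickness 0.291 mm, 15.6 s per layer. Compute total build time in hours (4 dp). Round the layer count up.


Layers = ceil(64.1/0.291) = 221
t = 221 * 15.6 / 3600 = 0.9577 hrs


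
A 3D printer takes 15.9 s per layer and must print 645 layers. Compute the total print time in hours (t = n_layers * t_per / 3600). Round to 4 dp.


t = 645 * 15.9 / 3600 = 2.8488 hrs


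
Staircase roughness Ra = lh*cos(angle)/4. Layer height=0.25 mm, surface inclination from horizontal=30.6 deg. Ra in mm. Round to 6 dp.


Ra = 0.25 * cos(30.6) / 4 = 0.053796 mm


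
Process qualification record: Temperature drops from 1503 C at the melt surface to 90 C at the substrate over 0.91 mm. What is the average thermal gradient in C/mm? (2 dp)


G = (1503-90)/0.91 = 1552.75 C/mm


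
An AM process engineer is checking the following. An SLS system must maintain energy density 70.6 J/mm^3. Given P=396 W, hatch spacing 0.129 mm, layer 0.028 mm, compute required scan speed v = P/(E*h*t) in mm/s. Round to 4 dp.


v = 396 / (70.6*0.129*0.028) = 1552.8973 mm/s


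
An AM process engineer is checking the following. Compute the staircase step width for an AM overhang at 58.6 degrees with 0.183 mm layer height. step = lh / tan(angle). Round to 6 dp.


step = 0.183 / tan(58.6) = 0.111704 mm


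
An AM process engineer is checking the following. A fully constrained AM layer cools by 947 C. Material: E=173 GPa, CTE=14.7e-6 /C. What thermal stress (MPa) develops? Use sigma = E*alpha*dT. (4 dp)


sigma = 173*1000 * 14.7e-6 * 947 = 2408.3157 MPa


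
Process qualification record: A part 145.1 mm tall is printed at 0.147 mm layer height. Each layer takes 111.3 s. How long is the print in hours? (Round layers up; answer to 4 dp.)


Layers = ceil(145.1/0.147) = 988
t = 988 * 111.3 / 3600 = 30.5457 hrs


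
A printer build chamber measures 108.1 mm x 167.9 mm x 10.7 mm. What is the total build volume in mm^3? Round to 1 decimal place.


V = 108.1 * 167.9 * 10.7 = 194204.9 mm^3


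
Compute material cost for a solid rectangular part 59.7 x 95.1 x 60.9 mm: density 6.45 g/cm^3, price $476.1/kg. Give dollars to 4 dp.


V = 59.7 * 95.1 * 60.9 = 345757.923 mm^3 = 345.757923 cm^3
Mass = 345.757923 * 6.45 / 1000 = 2.2301386 kg
Cost = 2.2301386 * 476.1 = 1061.769 $


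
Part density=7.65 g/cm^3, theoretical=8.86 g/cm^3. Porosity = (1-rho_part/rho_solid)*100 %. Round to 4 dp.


Porosity = (1-7.65/8.86)*100 = 13.6569 %


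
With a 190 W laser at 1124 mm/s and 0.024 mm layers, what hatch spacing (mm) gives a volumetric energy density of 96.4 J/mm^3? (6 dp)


h = 190 / (96.4*1124*0.024) = 0.073063 mm


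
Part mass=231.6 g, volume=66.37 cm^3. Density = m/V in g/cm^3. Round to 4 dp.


rho = 231.6 / 66.37 = 3.4895 g/cm^3


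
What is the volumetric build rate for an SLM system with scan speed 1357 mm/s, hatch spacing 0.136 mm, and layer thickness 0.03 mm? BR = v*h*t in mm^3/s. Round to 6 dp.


Rate = 1357 * 0.136 * 0.03 = 5.53656 mm^3/s


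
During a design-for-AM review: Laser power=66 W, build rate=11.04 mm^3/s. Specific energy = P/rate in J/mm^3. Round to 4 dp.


SE = 66 / 11.04 = 5.9783 J/mm^3


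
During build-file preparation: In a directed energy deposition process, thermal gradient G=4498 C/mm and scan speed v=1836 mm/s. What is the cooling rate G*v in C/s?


CR = 4498 * 1836 = 8258328 C/s


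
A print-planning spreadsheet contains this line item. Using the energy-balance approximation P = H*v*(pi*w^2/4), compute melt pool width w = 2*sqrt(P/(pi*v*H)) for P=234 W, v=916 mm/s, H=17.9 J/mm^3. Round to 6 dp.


w = 2*sqrt(234/(pi*916*17.9)) = 0.1348 mm


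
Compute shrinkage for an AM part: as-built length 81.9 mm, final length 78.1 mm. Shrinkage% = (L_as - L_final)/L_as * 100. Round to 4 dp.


Shrinkage = ((81.9-78.1)/81.9)*100 = 4.6398 %


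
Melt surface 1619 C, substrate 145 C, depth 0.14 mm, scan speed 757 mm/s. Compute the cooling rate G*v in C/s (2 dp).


G = (1619-145)/0.14 = 10528.57142857 C/mm
CR = 10528.57142857 * 757 = 7970128.57 C/s


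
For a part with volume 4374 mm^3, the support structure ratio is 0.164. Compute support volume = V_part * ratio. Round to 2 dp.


V_support = 4374 * 0.164 = 717.34 mm^3


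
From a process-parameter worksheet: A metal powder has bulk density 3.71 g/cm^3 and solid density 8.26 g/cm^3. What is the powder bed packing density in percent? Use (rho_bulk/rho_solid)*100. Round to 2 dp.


Packing = (3.71/8.26)*100 = 44.92 %


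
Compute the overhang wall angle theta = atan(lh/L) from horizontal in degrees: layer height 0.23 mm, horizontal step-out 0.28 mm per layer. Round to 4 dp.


angle = atan(0.23/0.28) = 39.4007 degrees


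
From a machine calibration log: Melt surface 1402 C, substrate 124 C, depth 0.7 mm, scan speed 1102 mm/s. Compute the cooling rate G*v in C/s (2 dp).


G = (1402-124)/0.7 = 1825.71428571 C/mm
CR = 1825.71428571 * 1102 = 2011937.14 C/s


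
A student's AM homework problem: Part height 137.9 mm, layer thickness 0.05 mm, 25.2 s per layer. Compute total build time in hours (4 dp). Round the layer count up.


Layers = ceil(137.9/0.05) = 2758
t = 2758 * 25.2 / 3600 = 19.306 hrs


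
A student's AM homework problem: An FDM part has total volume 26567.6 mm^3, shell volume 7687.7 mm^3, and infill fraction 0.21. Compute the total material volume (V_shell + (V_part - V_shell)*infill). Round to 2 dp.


V_infill = (26567.6 - 7687.7) * 0.21 = 3964.78
V_total = 7687.7 + 3964.78 = 11652.48 mm^3


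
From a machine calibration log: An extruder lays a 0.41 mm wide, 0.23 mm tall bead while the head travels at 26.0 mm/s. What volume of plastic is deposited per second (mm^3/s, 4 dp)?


Rate = 0.41 * 0.23 * 26.0 = 2.4518 mm^3/s


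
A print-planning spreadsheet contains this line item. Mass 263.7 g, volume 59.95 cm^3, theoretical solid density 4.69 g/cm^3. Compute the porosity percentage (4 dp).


rho_part = 263.7 / 59.95 = 4.39866555 g/cm^3
Porosity = (1 - 4.39866555/4.69)*100 = 6.2118 %


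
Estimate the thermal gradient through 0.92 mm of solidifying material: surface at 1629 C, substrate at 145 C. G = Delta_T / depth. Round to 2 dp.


G = (1629-145)/0.92 = 1613.04 C/mm


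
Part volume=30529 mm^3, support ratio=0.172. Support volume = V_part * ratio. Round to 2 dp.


V_support = 30529 * 0.172 = 5250.99 mm^3


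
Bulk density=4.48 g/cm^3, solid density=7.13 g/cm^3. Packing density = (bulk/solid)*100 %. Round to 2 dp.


Packing = (4.48/7.13)*100 = 62.83 %


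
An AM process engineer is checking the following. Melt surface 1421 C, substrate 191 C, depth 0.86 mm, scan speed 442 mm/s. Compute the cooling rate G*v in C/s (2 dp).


G = (1421-191)/0.86 = 1430.23255814 C/mm
CR = 1430.23255814 * 442 = 632162.79 C/s


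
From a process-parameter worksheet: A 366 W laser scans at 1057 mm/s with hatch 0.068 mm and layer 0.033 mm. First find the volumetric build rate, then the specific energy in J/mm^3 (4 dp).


Build rate = 1057 * 0.068 * 0.033 = 2.371908 mm^3/s
SE = 366 / 2.371908 = 154.3062 J/mm^3


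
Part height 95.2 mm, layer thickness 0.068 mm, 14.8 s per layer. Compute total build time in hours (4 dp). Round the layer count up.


Layers = ceil(95.2/0.068) = 1400
t = 1400 * 14.8 / 3600 = 5.7556 hrs


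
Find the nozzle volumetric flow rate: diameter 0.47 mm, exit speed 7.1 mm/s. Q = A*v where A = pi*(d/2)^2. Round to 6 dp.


A = pi*(0.47/2)^2 = 0.17349445 mm^2
Q = 0.17349445 * 7.1 = 1.231811 mm^3/s


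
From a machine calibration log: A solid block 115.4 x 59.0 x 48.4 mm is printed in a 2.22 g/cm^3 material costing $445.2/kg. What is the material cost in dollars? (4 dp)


V = 115.4 * 59.0 * 48.4 = 329536.24 mm^3 = 329.53624 cm^3
Mass = 329.53624 * 2.22 / 1000 = 0.73157045 kg
Cost = 0.73157045 * 445.2 = 325.6952 $


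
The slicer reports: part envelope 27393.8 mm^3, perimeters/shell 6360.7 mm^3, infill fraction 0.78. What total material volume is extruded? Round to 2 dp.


V_infill = (27393.8 - 6360.7) * 0.78 = 16405.82
V_total = 6360.7 + 16405.82 = 22766.52 mm^3


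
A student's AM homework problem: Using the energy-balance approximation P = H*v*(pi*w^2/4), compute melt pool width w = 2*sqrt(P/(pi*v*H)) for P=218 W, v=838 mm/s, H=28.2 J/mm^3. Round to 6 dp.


w = 2*sqrt(218/(pi*838*28.2)) = 0.108377 mm


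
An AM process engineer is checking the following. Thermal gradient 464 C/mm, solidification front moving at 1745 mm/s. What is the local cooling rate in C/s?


CR = 464 * 1745 = 809680 C/s


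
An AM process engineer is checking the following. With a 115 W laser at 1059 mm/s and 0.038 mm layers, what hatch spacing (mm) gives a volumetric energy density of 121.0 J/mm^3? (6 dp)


h = 115 / (121.0*1059*0.038) = 0.023617 mm


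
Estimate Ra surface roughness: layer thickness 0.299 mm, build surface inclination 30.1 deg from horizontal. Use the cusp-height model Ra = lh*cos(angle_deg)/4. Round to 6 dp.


Ra = 0.299 * cos(30.1) / 4 = 0.06467 mm


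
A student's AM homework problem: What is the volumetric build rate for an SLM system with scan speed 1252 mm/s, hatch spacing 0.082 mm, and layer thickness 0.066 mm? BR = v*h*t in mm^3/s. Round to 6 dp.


Rate = 1252 * 0.082 * 0.066 = 6.775824 mm^3/s


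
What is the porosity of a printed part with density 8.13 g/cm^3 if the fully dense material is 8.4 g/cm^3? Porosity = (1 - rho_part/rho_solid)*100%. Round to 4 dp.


Porosity = (1-8.13/8.4)*100 = 3.2143 %


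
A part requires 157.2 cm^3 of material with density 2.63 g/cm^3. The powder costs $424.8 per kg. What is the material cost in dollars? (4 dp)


Mass = 157.2*2.63/1000 = 0.413436 kg
Cost = 0.413436 * 424.8 = 175.6276 $


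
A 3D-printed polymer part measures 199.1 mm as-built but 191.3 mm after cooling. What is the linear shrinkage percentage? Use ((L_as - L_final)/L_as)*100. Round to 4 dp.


Shrinkage = ((199.1-191.3)/199.1)*100 = 3.9176 %


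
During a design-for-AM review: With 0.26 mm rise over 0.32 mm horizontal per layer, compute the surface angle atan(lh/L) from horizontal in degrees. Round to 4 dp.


angle = atan(0.26/0.32) = 39.0939 degrees


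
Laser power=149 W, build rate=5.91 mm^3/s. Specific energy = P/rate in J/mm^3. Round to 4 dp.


SE = 149 / 5.91 = 25.2115 J/mm^3


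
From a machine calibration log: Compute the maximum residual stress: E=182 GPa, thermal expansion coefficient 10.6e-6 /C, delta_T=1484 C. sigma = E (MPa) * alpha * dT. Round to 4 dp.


sigma = 182*1000 * 10.6e-6 * 1484 = 2862.9328 MPa


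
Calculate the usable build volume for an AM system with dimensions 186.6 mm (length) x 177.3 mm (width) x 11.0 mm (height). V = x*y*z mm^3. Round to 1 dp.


V = 186.6 * 177.3 * 11.0 = 363926.0 mm^3


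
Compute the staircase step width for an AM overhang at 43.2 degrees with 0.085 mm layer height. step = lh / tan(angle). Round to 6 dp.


step = 0.085 / tan(43.2) = 0.090516 mm


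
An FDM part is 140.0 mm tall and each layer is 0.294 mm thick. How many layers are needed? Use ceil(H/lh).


Layers = ceil(140.0/0.294) = 477


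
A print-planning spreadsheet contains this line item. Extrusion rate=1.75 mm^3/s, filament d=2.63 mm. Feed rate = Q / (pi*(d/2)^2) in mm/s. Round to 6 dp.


A = pi*(2.63/2)^2 = 5.432521
v = 1.75 / 5.432521 = 0.322134 mm/s


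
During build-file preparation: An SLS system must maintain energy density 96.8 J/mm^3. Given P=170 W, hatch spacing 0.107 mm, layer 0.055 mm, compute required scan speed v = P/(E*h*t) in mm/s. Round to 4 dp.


v = 170 / (96.8*0.107*0.055) = 298.4194 mm/s


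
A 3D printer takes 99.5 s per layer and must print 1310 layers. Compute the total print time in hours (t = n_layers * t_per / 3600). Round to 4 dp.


t = 1310 * 99.5 / 3600 = 36.2069 hrs


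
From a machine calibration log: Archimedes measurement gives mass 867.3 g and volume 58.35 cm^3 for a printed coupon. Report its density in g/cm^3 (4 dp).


rho = 867.3 / 58.35 = 14.8638 g/cm^3


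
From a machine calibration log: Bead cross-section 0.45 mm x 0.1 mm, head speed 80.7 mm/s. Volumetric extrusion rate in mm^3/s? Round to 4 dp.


Rate = 0.45 * 0.1 * 80.7 = 3.6315 mm^3/s


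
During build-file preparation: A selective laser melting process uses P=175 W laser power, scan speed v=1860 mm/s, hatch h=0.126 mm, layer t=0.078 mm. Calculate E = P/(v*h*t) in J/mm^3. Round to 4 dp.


E = 175 / (1860*0.126*0.078) = 9.5733 J/mm^3


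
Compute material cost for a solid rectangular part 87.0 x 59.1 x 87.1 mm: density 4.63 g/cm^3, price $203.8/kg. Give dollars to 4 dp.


V = 87.0 * 59.1 * 87.1 = 447842.07 mm^3 = 447.84207 cm^3
Mass = 447.84207 * 4.63 / 1000 = 2.07350878 kg
Cost = 2.07350878 * 203.8 = 422.5811 $


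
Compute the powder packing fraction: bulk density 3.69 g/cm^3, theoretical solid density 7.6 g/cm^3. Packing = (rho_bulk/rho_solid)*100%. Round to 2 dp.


Packing = (3.69/7.6)*100 = 48.55 %


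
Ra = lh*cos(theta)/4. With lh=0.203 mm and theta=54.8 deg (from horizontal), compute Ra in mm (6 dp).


Ra = 0.203 * cos(54.8) / 4 = 0.029254 mm


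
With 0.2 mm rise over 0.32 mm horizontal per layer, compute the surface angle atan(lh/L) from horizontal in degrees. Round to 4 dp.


angle = atan(0.2/0.32) = 32.0054 degrees


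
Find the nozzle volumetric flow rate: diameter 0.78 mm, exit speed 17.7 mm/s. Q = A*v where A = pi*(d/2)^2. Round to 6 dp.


A = pi*(0.78/2)^2 = 0.47783624 mm^2
Q = 0.47783624 * 17.7 = 8.457701 mm^3/s


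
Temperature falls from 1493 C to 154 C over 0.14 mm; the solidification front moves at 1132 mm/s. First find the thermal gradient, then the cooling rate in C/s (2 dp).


G = (1493-154)/0.14 = 9564.28571429 C/mm
CR = 9564.28571429 * 1132 = 10826771.43 C/s


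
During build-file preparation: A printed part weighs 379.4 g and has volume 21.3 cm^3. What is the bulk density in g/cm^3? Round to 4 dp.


rho = 379.4 / 21.3 = 17.8122 g/cm^3


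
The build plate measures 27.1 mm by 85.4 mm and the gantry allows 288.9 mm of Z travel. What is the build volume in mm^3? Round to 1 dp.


V = 27.1 * 85.4 * 288.9 = 668612.8 mm^3


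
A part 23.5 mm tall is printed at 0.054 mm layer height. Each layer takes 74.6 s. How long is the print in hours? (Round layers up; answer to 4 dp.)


Layers = ceil(23.5/0.054) = 436
t = 436 * 74.6 / 3600 = 9.0349 hrs


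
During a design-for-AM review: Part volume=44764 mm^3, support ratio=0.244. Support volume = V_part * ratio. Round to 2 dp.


V_support = 44764 * 0.244 = 10922.42 mm^3


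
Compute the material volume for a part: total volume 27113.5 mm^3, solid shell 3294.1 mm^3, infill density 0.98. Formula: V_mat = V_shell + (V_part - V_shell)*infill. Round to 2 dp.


V_infill = (27113.5 - 3294.1) * 0.98 = 23343.01
V_total = 3294.1 + 23343.01 = 26637.11 mm^3


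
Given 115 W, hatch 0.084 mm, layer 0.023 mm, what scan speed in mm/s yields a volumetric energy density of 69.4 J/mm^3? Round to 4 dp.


v = 115 / (69.4*0.084*0.023) = 857.6918 mm/s


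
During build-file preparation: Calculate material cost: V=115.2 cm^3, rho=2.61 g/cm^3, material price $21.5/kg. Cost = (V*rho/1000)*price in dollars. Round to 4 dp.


Mass = 115.2*2.61/1000 = 0.300672 kg
Cost = 0.300672 * 21.5 = 6.4644 $


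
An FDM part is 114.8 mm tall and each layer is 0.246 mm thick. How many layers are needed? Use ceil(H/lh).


Layers = ceil(114.8/0.246) = 467


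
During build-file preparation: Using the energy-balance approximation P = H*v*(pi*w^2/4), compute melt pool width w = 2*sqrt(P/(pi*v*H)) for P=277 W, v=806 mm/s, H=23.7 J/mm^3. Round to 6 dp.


w = 2*sqrt(277/(pi*806*23.7)) = 0.135879 mm


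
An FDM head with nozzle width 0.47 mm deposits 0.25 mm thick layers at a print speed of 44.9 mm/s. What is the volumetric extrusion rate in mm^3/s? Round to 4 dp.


Rate = 0.47 * 0.25 * 44.9 = 5.2758 mm^3/s


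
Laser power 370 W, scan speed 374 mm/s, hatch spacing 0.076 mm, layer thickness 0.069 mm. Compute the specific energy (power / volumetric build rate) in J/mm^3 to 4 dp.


Build rate = 374 * 0.076 * 0.069 = 1.961256 mm^3/s
SE = 370 / 1.961256 = 188.6546 J/mm^3


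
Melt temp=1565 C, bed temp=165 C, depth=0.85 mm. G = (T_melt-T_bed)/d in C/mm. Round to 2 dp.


G = (1565-165)/0.85 = 1647.06 C/mm


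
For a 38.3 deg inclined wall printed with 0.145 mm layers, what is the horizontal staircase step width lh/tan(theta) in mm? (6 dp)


step = 0.145 / tan(38.3) = 0.183602 mm


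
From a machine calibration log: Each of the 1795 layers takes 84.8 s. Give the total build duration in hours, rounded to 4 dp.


t = 1795 * 84.8 / 3600 = 42.2822 hrs


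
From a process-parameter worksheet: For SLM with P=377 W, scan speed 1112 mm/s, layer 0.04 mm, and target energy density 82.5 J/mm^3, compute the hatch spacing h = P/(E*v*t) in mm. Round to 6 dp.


h = 377 / (82.5*1112*0.04) = 0.102736 mm


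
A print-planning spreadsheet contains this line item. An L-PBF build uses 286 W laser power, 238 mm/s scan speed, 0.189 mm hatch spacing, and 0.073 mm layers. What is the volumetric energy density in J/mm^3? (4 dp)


E = 286 / (238*0.189*0.073) = 87.0972 J/mm^3


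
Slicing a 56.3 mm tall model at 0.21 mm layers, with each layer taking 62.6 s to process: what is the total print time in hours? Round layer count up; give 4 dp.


Layers = ceil(56.3/0.21) = 269
t = 269 * 62.6 / 3600 = 4.6776 hrs


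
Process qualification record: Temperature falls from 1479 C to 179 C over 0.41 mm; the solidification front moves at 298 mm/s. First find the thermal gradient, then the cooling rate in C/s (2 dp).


G = (1479-179)/0.41 = 3170.73170732 C/mm
CR = 3170.73170732 * 298 = 944878.05 C/s


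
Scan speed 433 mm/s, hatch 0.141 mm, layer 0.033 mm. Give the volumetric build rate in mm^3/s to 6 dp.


Rate = 433 * 0.141 * 0.033 = 2.014749 mm^3/s


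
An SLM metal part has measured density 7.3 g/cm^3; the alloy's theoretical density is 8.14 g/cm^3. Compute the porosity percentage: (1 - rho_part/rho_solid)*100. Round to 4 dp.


Porosity = (1-7.3/8.14)*100 = 10.3194 %


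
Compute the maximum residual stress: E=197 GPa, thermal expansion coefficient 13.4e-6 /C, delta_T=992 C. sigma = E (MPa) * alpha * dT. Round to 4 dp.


sigma = 197*1000 * 13.4e-6 * 992 = 2618.6816 MPa


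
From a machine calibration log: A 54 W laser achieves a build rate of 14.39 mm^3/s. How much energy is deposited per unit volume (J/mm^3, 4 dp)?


SE = 54 / 14.39 = 3.7526 J/mm^3


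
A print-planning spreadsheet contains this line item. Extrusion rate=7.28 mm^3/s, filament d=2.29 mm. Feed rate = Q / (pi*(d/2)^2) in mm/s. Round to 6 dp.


A = pi*(2.29/2)^2 = 4.118707
v = 7.28 / 4.118707 = 1.767545 mm/s


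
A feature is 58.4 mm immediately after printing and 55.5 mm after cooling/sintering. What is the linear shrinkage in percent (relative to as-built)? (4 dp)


Shrinkage = ((58.4-55.5)/58.4)*100 = 4.9658 %


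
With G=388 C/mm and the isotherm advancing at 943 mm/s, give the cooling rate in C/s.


CR = 388 * 943 = 365884 C/s


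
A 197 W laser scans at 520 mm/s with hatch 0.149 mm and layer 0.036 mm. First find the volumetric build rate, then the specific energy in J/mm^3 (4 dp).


Build rate = 520 * 0.149 * 0.036 = 2.78928 mm^3/s
SE = 197 / 2.78928 = 70.6275 J/mm^3


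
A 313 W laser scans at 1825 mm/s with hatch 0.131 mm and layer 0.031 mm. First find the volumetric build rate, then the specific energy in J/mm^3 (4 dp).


Build rate = 1825 * 0.131 * 0.031 = 7.411325 mm^3/s
SE = 313 / 7.411325 = 42.2327 J/mm^3


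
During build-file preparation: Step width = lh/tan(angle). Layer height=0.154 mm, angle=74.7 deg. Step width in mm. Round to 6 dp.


step = 0.154 / tan(74.7) = 0.04213 mm


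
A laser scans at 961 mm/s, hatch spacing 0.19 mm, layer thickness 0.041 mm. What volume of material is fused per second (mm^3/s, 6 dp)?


Rate = 961 * 0.19 * 0.041 = 7.48619 mm^3/s


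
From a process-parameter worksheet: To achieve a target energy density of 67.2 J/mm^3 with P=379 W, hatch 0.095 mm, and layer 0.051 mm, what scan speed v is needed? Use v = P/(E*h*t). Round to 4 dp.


v = 379 / (67.2*0.095*0.051) = 1164.0621 mm/s


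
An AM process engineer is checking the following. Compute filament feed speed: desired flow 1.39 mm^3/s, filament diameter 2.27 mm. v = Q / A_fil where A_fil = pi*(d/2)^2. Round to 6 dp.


A = pi*(2.27/2)^2 = 4.047078
v = 1.39 / 4.047078 = 0.343458 mm/s


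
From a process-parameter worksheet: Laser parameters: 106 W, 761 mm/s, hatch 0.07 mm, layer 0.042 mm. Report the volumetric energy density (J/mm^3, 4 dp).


E = 106 / (761*0.07*0.042) = 47.3777 J/mm^3


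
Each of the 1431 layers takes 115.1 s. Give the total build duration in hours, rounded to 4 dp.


t = 1431 * 115.1 / 3600 = 45.7523 hrs


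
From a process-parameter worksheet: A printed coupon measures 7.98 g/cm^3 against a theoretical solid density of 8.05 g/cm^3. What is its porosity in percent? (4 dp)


Porosity = (1-7.98/8.05)*100 = 0.8696 %


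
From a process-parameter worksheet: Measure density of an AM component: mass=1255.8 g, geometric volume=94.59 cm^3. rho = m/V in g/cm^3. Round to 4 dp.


rho = 1255.8 / 94.59 = 13.2762 g/cm^3


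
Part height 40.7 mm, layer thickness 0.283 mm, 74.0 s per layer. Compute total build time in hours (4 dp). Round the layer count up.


Layers = ceil(40.7/0.283) = 144
t = 144 * 74.0 / 3600 = 2.96 hrs


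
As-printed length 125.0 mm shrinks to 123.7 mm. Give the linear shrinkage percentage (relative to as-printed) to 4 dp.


Shrinkage = ((125.0-123.7)/125.0)*100 = 1.04 %


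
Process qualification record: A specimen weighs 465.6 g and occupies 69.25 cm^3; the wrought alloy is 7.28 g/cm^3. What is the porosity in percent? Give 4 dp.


rho_part = 465.6 / 69.25 = 6.7234657 g/cm^3
Porosity = (1 - 6.7234657/7.28)*100 = 7.6447 %


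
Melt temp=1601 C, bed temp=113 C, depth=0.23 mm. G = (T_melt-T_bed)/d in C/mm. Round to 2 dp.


G = (1601-113)/0.23 = 6469.57 C/mm


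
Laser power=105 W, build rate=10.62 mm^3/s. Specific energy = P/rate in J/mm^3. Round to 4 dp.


SE = 105 / 10.62 = 9.887 J/mm^3


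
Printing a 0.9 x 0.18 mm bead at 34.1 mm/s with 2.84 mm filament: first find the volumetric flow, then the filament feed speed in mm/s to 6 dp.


Q = 0.9 * 0.18 * 34.1 = 5.5242 mm^3/s
A_fil = pi*(2.84/2)^2 = 6.33470743 mm^2
v_feed = 5.5242 / 6.33470743 = 0.872053 mm/s


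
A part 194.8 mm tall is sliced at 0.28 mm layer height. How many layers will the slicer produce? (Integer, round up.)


Layers = ceil(194.8/0.28) = 696


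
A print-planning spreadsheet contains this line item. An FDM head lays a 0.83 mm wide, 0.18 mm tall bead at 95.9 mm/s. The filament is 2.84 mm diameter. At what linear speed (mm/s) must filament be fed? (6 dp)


Q = 0.83 * 0.18 * 95.9 = 14.32746 mm^3/s
A_fil = pi*(2.84/2)^2 = 6.33470743 mm^2
v_feed = 14.32746 / 6.33470743 = 2.26174 mm/s


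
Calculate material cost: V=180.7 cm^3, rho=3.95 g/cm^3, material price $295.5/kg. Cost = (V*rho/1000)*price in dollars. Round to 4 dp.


Mass = 180.7*3.95/1000 = 0.713765 kg
Cost = 0.713765 * 295.5 = 210.9176 $


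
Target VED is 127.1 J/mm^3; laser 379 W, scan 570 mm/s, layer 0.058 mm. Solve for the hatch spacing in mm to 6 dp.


h = 379 / (127.1*570*0.058) = 0.090197 mm


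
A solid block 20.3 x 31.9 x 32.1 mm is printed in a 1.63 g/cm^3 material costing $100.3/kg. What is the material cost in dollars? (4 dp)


V = 20.3 * 31.9 * 32.1 = 20786.997 mm^3 = 20.786997 cm^3
Mass = 20.786997 * 1.63 / 1000 = 0.03388281 kg
Cost = 0.03388281 * 100.3 = 3.3984 $


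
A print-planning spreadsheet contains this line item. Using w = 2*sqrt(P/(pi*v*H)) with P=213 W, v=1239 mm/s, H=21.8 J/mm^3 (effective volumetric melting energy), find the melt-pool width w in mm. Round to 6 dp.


w = 2*sqrt(213/(pi*1239*21.8)) = 0.100203 mm


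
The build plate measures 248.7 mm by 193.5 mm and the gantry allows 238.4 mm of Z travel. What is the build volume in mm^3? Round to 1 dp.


V = 248.7 * 193.5 * 238.4 = 11472630.5 mm^3


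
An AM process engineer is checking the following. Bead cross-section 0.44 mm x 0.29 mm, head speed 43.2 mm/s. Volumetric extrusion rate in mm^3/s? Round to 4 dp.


Rate = 0.44 * 0.29 * 43.2 = 5.5123 mm^3/s


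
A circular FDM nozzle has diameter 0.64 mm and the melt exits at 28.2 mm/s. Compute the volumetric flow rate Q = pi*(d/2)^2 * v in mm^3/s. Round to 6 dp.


A = pi*(0.64/2)^2 = 0.32169909 mm^2
Q = 0.32169909 * 28.2 = 9.071914 mm^3/s


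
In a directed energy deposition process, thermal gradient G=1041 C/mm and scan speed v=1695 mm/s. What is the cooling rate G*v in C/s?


CR = 1041 * 1695 = 1764495 C/s


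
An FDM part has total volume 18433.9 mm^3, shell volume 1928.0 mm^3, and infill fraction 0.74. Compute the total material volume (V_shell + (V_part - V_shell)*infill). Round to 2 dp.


V_infill = (18433.9 - 1928.0) * 0.74 = 12214.37
V_total = 1928.0 + 12214.37 = 14142.37 mm^3


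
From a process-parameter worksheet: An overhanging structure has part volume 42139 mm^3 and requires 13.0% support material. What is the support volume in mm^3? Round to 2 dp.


V_support = 42139 * 0.13 = 5478.07 mm^3


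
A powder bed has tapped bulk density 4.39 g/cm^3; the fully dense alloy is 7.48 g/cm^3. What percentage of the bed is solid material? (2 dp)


Packing = (4.39/7.48)*100 = 58.69 %


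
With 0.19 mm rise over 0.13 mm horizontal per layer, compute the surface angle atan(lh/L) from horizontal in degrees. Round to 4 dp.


angle = atan(0.19/0.13) = 55.6197 degrees


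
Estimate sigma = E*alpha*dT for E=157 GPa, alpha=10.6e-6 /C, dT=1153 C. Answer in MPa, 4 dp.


sigma = 157*1000 * 10.6e-6 * 1153 = 1918.8226 MPa


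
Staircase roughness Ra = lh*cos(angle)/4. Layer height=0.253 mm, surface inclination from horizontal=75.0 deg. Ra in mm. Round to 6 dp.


Ra = 0.253 * cos(75.0) / 4 = 0.01637 mm


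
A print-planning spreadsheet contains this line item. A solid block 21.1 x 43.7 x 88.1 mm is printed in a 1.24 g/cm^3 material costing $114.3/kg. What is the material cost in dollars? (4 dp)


V = 21.1 * 43.7 * 88.1 = 81234.367 mm^3 = 81.234367 cm^3
Mass = 81.234367 * 1.24 / 1000 = 0.10073062 kg
Cost = 0.10073062 * 114.3 = 11.5135 $


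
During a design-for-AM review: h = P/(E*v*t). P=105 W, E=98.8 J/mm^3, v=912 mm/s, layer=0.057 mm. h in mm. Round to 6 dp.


h = 105 / (98.8*912*0.057) = 0.020444 mm


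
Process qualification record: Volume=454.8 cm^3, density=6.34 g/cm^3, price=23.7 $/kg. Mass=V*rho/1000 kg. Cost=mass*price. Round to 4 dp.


Mass = 454.8*6.34/1000 = 2.883432 kg
Cost = 2.883432 * 23.7 = 68.3373 $


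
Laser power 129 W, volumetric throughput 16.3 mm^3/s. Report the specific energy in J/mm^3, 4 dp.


SE = 129 / 16.3 = 7.9141 J/mm^3


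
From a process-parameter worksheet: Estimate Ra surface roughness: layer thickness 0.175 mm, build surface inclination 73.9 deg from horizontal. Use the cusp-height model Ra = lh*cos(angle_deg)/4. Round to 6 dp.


Ra = 0.175 * cos(73.9) / 4 = 0.012133 mm


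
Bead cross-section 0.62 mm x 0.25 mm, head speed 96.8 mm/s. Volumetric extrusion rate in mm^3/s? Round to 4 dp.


Rate = 0.62 * 0.25 * 96.8 = 15.004 mm^3/s


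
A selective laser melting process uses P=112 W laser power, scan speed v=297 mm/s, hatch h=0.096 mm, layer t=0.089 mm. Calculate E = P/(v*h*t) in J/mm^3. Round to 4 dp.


E = 112 / (297*0.096*0.089) = 44.1367 J/mm^3


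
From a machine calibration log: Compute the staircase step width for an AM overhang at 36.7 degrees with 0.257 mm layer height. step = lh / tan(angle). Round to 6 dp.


step = 0.257 / tan(36.7) = 0.344792 mm


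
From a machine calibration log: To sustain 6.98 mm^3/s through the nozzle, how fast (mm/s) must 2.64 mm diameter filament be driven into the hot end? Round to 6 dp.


A = pi*(2.64/2)^2 = 5.473911
v = 6.98 / 5.473911 = 1.275139 mm/s


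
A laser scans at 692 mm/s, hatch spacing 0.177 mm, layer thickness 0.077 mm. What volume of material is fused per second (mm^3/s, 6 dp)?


Rate = 692 * 0.177 * 0.077 = 9.431268 mm^3/s


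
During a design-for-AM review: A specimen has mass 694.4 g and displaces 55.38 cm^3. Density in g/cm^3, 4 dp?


rho = 694.4 / 55.38 = 12.5388 g/cm^3


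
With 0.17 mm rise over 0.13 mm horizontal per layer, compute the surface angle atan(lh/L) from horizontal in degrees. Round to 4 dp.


angle = atan(0.17/0.13) = 52.5946 degrees


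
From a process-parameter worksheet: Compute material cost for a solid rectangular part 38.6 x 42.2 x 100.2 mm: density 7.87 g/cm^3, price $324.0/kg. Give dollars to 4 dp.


V = 38.6 * 42.2 * 100.2 = 163217.784 mm^3 = 163.217784 cm^3
Mass = 163.217784 * 7.87 / 1000 = 1.28452396 kg
Cost = 1.28452396 * 324.0 = 416.1858 $


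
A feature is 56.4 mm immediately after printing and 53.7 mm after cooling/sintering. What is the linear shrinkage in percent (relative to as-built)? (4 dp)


Shrinkage = ((56.4-53.7)/56.4)*100 = 4.7872 %


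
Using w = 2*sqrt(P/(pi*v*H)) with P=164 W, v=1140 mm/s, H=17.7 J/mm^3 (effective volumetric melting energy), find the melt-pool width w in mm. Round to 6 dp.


w = 2*sqrt(164/(pi*1140*17.7)) = 0.101727 mm


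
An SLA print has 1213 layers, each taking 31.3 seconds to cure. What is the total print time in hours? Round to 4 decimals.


t = 1213 * 31.3 / 3600 = 10.5464 hrs


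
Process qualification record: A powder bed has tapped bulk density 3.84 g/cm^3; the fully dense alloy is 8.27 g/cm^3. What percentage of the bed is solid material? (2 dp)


Packing = (3.84/8.27)*100 = 46.43 %


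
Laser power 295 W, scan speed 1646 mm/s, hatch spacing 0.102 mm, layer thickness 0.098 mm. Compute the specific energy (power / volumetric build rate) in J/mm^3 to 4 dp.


Build rate = 1646 * 0.102 * 0.098 = 16.453416 mm^3/s
SE = 295 / 16.453416 = 17.9294 J/mm^3


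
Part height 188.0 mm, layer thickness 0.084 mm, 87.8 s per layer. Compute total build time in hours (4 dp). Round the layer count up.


Layers = ceil(188.0/0.084) = 2239
t = 2239 * 87.8 / 3600 = 54.6067 hrs


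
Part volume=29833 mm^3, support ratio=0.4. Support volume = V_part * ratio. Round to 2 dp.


V_support = 29833 * 0.4 = 11933.2 mm^3


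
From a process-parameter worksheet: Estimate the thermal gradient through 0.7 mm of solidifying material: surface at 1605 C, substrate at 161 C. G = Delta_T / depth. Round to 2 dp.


G = (1605-161)/0.7 = 2062.86 C/mm


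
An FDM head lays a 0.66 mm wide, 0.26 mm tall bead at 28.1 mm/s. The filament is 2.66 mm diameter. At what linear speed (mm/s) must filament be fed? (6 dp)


Q = 0.66 * 0.26 * 28.1 = 4.82196 mm^3/s
A_fil = pi*(2.66/2)^2 = 5.55716324 mm^2
v_feed = 4.82196 / 5.55716324 = 0.867702 mm/s


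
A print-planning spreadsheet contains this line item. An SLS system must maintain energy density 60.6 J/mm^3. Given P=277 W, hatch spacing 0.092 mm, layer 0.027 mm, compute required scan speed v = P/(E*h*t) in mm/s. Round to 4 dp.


v = 277 / (60.6*0.092*0.027) = 1840.1599 mm/s


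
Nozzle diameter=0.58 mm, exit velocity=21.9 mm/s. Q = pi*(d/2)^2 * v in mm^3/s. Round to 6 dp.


A = pi*(0.58/2)^2 = 0.26420794 mm^2
Q = 0.26420794 * 21.9 = 5.786154 mm^3/s


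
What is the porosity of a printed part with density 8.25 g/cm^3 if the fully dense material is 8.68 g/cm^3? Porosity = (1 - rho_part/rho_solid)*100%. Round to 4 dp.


Porosity = (1-8.25/8.68)*100 = 4.9539 %


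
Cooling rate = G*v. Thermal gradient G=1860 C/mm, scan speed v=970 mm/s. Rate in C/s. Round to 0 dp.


CR = 1860 * 970 = 1804200 C/s


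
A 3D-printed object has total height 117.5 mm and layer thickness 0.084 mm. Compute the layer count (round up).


Layers = ceil(117.5/0.084) = 1399


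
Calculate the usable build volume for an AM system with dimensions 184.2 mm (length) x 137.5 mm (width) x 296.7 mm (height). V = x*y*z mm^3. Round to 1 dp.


V = 184.2 * 137.5 * 296.7 = 7514669.3 mm^3


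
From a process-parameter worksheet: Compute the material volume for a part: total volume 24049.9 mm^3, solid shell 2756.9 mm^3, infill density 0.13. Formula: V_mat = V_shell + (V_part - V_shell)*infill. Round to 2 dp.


V_infill = (24049.9 - 2756.9) * 0.13 = 2768.09
V_total = 2756.9 + 2768.09 = 5524.99 mm^3


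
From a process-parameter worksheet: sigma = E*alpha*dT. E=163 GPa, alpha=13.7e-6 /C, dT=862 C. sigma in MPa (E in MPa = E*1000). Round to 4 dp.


sigma = 163*1000 * 13.7e-6 * 862 = 1924.9322 MPa


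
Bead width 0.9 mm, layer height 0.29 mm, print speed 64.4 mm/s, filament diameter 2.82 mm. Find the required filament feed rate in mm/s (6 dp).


Q = 0.9 * 0.29 * 64.4 = 16.8084 mm^3/s
A_fil = pi*(2.82/2)^2 = 6.24580035 mm^2
v_feed = 16.8084 / 6.24580035 = 2.691152 mm/s


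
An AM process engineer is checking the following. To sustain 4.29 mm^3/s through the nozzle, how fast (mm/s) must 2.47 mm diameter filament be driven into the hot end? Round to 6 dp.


A = pi*(2.47/2)^2 = 4.791636
v = 4.29 / 4.791636 = 0.89531 mm/s


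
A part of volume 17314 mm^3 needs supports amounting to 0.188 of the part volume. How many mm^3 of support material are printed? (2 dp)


V_support = 17314 * 0.188 = 3255.03 mm^3


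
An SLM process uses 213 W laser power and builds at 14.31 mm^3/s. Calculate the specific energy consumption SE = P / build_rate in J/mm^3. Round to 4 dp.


SE = 213 / 14.31 = 14.8847 J/mm^3


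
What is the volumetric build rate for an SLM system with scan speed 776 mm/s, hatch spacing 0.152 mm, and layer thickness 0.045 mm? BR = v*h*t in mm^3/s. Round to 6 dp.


Rate = 776 * 0.152 * 0.045 = 5.30784 mm^3/s


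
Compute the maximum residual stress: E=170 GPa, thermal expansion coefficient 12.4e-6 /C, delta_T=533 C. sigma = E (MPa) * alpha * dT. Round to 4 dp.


sigma = 170*1000 * 12.4e-6 * 533 = 1123.564 MPa


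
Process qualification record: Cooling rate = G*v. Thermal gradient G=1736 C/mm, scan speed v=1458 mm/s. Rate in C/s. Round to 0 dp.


CR = 1736 * 1458 = 2531088 C/s


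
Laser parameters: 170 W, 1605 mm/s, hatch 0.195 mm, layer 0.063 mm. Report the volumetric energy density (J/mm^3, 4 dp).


E = 170 / (1605*0.195*0.063) = 8.6218 J/mm^3


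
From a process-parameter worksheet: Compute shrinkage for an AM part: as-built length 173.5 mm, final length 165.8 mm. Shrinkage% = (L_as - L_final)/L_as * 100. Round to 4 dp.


Shrinkage = ((173.5-165.8)/173.5)*100 = 4.438 %


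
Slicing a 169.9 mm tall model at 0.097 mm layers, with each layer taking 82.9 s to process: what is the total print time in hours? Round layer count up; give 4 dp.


Layers = ceil(169.9/0.097) = 1752
t = 1752 * 82.9 / 3600 = 40.3447 hrs


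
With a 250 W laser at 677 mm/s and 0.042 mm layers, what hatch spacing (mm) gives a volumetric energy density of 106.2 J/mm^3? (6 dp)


h = 250 / (106.2*677*0.042) = 0.08279 mm


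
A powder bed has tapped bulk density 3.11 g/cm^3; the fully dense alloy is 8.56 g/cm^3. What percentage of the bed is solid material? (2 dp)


Packing = (3.11/8.56)*100 = 36.33 %


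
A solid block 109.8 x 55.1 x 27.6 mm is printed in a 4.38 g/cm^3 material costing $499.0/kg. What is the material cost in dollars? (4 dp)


V = 109.8 * 55.1 * 27.6 = 166979.448 mm^3 = 166.979448 cm^3
Mass = 166.979448 * 4.38 / 1000 = 0.73136998 kg
Cost = 0.73136998 * 499.0 = 364.9536 $


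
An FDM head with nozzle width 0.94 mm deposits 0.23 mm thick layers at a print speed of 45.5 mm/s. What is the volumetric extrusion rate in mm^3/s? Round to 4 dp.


Rate = 0.94 * 0.23 * 45.5 = 9.8371 mm^3/s


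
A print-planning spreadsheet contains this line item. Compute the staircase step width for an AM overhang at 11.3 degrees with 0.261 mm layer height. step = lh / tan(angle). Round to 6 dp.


step = 0.261 / tan(11.3) = 1.306177 mm


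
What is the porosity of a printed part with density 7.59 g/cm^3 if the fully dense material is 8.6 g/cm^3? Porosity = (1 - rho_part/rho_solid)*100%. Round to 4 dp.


Porosity = (1-7.59/8.6)*100 = 11.7442 %


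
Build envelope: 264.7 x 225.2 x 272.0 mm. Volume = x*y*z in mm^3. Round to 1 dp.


V = 264.7 * 225.2 * 272.0 = 16214039.7 mm^3


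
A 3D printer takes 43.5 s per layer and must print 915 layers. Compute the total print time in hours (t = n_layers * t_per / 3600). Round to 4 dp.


t = 915 * 43.5 / 3600 = 11.0563 hrs


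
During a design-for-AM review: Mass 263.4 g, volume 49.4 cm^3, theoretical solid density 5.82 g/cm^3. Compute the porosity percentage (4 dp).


rho_part = 263.4 / 49.4 = 5.33198381 g/cm^3
Porosity = (1 - 5.33198381/5.82)*100 = 8.3852 %


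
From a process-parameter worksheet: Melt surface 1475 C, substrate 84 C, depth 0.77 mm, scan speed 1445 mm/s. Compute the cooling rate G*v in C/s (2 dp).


G = (1475-84)/0.77 = 1806.49350649 C/mm
CR = 1806.49350649 * 1445 = 2610383.12 C/s


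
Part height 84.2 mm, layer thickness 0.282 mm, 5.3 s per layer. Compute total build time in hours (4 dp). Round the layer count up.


Layers = ceil(84.2/0.282) = 299
t = 299 * 5.3 / 3600 = 0.4402 hrs


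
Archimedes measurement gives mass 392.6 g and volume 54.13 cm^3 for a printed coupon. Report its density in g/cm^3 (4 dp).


rho = 392.6 / 54.13 = 7.2529 g/cm^3


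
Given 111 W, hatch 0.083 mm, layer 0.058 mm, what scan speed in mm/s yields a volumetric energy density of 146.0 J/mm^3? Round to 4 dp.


v = 111 / (146.0*0.083*0.058) = 157.9298 mm/s


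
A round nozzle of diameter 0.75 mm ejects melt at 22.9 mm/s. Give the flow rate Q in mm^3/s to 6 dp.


A = pi*(0.75/2)^2 = 0.44178647 mm^2
Q = 0.44178647 * 22.9 = 10.11691 mm^3/s


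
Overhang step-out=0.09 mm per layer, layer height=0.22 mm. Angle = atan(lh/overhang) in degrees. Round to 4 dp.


angle = atan(0.22/0.09) = 67.751 degrees


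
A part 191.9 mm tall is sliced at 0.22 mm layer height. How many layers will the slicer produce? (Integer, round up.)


Layers = ceil(191.9/0.22) = 873


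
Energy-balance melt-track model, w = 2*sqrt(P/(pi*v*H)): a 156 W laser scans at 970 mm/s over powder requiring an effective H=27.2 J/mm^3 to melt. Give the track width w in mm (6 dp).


w = 2*sqrt(156/(pi*970*27.2)) = 0.086765 mm


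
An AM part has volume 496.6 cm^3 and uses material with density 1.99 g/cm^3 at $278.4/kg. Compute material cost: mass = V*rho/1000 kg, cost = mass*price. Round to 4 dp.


Mass = 496.6*1.99/1000 = 0.988234 kg
Cost = 0.988234 * 278.4 = 275.1243 $
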